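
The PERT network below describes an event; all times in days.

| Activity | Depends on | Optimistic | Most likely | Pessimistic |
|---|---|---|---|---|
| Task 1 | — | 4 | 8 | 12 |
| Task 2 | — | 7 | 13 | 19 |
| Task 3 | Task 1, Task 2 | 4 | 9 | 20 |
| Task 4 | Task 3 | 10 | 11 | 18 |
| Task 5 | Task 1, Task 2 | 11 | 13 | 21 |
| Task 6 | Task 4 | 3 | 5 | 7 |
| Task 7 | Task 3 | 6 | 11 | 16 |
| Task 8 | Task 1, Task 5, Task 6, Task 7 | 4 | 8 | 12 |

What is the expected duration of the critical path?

te_Task 1 = (4 + 4·8 + 12)/6 = 48/6 = 8
te_Task 2 = (7 + 4·13 + 19)/6 = 78/6 = 13
te_Task 3 = (4 + 4·9 + 20)/6 = 60/6 = 10
te_Task 4 = (10 + 4·11 + 18)/6 = 72/6 = 12
te_Task 5 = (11 + 4·13 + 21)/6 = 84/6 = 14
te_Task 6 = (3 + 4·5 + 7)/6 = 30/6 = 5
te_Task 7 = (6 + 4·11 + 16)/6 = 66/6 = 11
te_Task 8 = (4 + 4·8 + 12)/6 = 48/6 = 8

Forward pass:
ES_Task 1 = 0; EF_Task 1 = 8
ES_Task 2 = 0; EF_Task 2 = 13
ES_Task 3 = max(EF_Task 1=8, EF_Task 2=13) = 13; EF_Task 3 = 13+10 = 23
ES_Task 4 = 23; EF_Task 4 = 23+12 = 35
ES_Task 5 = max(EF_Task 1=8, EF_Task 2=13) = 13; EF_Task 5 = 13+14 = 27
ES_Task 6 = 35; EF_Task 6 = 35+5 = 40
ES_Task 7 = 23; EF_Task 7 = 23+11 = 34
ES_Task 8 = max(EF_Task 1=8, EF_Task 5=27, EF_Task 6=40, EF_Task 7=34) = 40; EF_Task 8 = 40+8 = 48
Expected project duration μ = 48 days. Critical path: Task 2 → Task 3 → Task 4 → Task 6 → Task 8.

48 days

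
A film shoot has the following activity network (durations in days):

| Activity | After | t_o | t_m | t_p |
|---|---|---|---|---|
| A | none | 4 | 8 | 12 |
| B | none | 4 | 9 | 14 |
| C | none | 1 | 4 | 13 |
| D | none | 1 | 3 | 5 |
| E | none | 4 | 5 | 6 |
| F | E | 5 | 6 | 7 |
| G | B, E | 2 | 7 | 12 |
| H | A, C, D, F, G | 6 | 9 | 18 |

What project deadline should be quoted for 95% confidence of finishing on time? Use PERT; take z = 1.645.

31.1 days

te_A = (4 + 4·8 + 12)/6 = 48/6 = 8; σ²_A = ((12−4)/6)² = 1.778
te_B = (4 + 4·9 + 14)/6 = 54/6 = 9; σ²_B = ((14−4)/6)² = 2.778
te_C = (1 + 4·4 + 13)/6 = 30/6 = 5; σ²_C = ((13−1)/6)² = 4.000
te_D = (1 + 4·3 + 5)/6 = 18/6 = 3; σ²_D = ((5−1)/6)² = 0.444
te_E = (4 + 4·5 + 6)/6 = 30/6 = 5; σ²_E = ((6−4)/6)² = 0.111
te_F = (5 + 4·6 + 7)/6 = 36/6 = 6; σ²_F = ((7−5)/6)² = 0.111
te_G = (2 + 4·7 + 12)/6 = 42/6 = 7; σ²_G = ((12−2)/6)² = 2.778
te_H = (6 + 4·9 + 18)/6 = 60/6 = 10; σ²_H = ((18−6)/6)² = 4.000

Forward pass:
ES_A = 0; EF_A = 8
ES_B = 0; EF_B = 9
ES_C = 0; EF_C = 5
ES_D = 0; EF_D = 3
ES_E = 0; EF_E = 5
ES_F = 5; EF_F = 5+6 = 11
ES_G = max(EF_B=9, EF_E=5) = 9; EF_G = 9+7 = 16
ES_H = max(EF_A=8, EF_C=5, EF_D=3, EF_F=11, EF_G=16) = 16; EF_H = 16+10 = 26
Expected project duration μ = 26 days. Critical path: B → G → H.

Variance along critical path = 2.778 + 2.778 + 4.000 = 9.556; σ = 3.091 days.
D = μ + z·σ = 26 + 1.645·3.091 = 31.1 days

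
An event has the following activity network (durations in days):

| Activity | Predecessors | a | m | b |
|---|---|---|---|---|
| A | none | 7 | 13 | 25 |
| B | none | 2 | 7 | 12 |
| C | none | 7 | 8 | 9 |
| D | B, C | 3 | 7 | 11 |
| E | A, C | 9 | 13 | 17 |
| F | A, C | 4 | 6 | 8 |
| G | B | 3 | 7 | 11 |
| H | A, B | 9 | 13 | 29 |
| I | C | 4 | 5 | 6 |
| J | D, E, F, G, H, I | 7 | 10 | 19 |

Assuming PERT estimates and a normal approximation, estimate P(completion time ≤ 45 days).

0.846

te_A = (7 + 4·13 + 25)/6 = 84/6 = 14; σ²_A = ((25−7)/6)² = 9.000
te_B = (2 + 4·7 + 12)/6 = 42/6 = 7; σ²_B = ((12−2)/6)² = 2.778
te_C = (7 + 4·8 + 9)/6 = 48/6 = 8; σ²_C = ((9−7)/6)² = 0.111
te_D = (3 + 4·7 + 11)/6 = 42/6 = 7; σ²_D = ((11−3)/6)² = 1.778
te_E = (9 + 4·13 + 17)/6 = 78/6 = 13; σ²_E = ((17−9)/6)² = 1.778
te_F = (4 + 4·6 + 8)/6 = 36/6 = 6; σ²_F = ((8−4)/6)² = 0.444
te_G = (3 + 4·7 + 11)/6 = 42/6 = 7; σ²_G = ((11−3)/6)² = 1.778
te_H = (9 + 4·13 + 29)/6 = 90/6 = 15; σ²_H = ((29−9)/6)² = 11.111
te_I = (4 + 4·5 + 6)/6 = 30/6 = 5; σ²_I = ((6−4)/6)² = 0.111
te_J = (7 + 4·10 + 19)/6 = 66/6 = 11; σ²_J = ((19−7)/6)² = 4.000

Forward pass:
ES_A = 0; EF_A = 14
ES_B = 0; EF_B = 7
ES_C = 0; EF_C = 8
ES_D = max(EF_B=7, EF_C=8) = 8; EF_D = 8+7 = 15
ES_E = max(EF_A=14, EF_C=8) = 14; EF_E = 14+13 = 27
ES_F = max(EF_A=14, EF_C=8) = 14; EF_F = 14+6 = 20
ES_G = 7; EF_G = 7+7 = 14
ES_H = max(EF_A=14, EF_B=7) = 14; EF_H = 14+15 = 29
ES_I = 8; EF_I = 8+5 = 13
ES_J = max(EF_D=15, EF_E=27, EF_F=20, EF_G=14, EF_H=29, EF_I=13) = 29; EF_J = 29+11 = 40
Expected project duration μ = 40 days. Critical path: A → H → J.

Variance along critical path = 9.000 + 11.111 + 4.000 = 24.111; σ = √24.111 = 4.910 days.
Z = (45 − 40) / 4.910 = 1.018
P(T ≤ 45) = Φ(1.018) ≈ 0.846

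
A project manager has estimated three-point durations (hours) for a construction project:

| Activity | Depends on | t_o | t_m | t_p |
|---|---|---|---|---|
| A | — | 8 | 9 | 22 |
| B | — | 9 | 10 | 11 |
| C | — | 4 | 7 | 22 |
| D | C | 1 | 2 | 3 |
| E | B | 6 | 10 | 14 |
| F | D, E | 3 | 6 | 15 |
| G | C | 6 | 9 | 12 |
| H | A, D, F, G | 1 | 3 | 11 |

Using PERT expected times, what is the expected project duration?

31 hours

te_A = (8 + 4·9 + 22)/6 = 66/6 = 11
te_B = (9 + 4·10 + 11)/6 = 60/6 = 10
te_C = (4 + 4·7 + 22)/6 = 54/6 = 9
te_D = (1 + 4·2 + 3)/6 = 12/6 = 2
te_E = (6 + 4·10 + 14)/6 = 60/6 = 10
te_F = (3 + 4·6 + 15)/6 = 42/6 = 7
te_G = (6 + 4·9 + 12)/6 = 54/6 = 9
te_H = (1 + 4·3 + 11)/6 = 24/6 = 4

Forward pass:
ES_A = 0; EF_A = 11
ES_B = 0; EF_B = 10
ES_C = 0; EF_C = 9
ES_D = 9; EF_D = 9+2 = 11
ES_E = 10; EF_E = 10+10 = 20
ES_F = max(EF_D=11, EF_E=20) = 20; EF_F = 20+7 = 27
ES_G = 9; EF_G = 9+9 = 18
ES_H = max(EF_A=11, EF_D=11, EF_F=27, EF_G=18) = 27; EF_H = 27+4 = 31
Expected project duration μ = 31 hours. Critical path: B → E → F → H.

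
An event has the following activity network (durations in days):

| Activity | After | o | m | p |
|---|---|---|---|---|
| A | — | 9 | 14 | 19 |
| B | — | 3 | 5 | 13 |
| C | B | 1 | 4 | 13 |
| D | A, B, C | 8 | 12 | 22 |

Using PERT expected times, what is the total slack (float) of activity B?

3 days

te_A = (9 + 4·14 + 19)/6 = 84/6 = 14
te_B = (3 + 4·5 + 13)/6 = 36/6 = 6
te_C = (1 + 4·4 + 13)/6 = 30/6 = 5
te_D = (8 + 4·12 + 22)/6 = 78/6 = 13

Forward pass:
ES_A = 0; EF_A = 14
ES_B = 0; EF_B = 6
ES_C = 6; EF_C = 6+5 = 11
ES_D = max(EF_A=14, EF_B=6, EF_C=11) = 14; EF_D = 14+13 = 27
Expected project duration μ = 27 days. Critical path: A → D.

Backward pass:
LF_D = 27; LS_D = 27−13 = 14
LF_C = LS_D = 14; LS_C = 14−5 = 9
LF_B = min(LS_C=9, LS_D=14) = 9; LS_B = 9−6 = 3
LF_A = LS_D = 14; LS_A = 14−14 = 0
Slack_B = LS_B − ES_B = 3 − 0 = 3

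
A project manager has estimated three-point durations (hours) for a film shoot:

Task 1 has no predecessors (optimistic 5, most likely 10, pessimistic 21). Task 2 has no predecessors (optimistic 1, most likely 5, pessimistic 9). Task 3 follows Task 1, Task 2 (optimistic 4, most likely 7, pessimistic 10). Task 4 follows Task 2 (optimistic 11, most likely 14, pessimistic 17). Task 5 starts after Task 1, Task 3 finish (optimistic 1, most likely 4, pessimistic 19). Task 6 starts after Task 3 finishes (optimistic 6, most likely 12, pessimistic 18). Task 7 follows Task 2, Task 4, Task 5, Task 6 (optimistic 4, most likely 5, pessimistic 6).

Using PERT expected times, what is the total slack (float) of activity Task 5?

6 hours

te_Task 1 = (5 + 4·10 + 21)/6 = 66/6 = 11
te_Task 2 = (1 + 4·5 + 9)/6 = 30/6 = 5
te_Task 3 = (4 + 4·7 + 10)/6 = 42/6 = 7
te_Task 4 = (11 + 4·14 + 17)/6 = 84/6 = 14
te_Task 5 = (1 + 4·4 + 19)/6 = 36/6 = 6
te_Task 6 = (6 + 4·12 + 18)/6 = 72/6 = 12
te_Task 7 = (4 + 4·5 + 6)/6 = 30/6 = 5

Forward pass:
ES_Task 1 = 0; EF_Task 1 = 11
ES_Task 2 = 0; EF_Task 2 = 5
ES_Task 3 = max(EF_Task 1=11, EF_Task 2=5) = 11; EF_Task 3 = 11+7 = 18
ES_Task 4 = 5; EF_Task 4 = 5+14 = 19
ES_Task 5 = max(EF_Task 1=11, EF_Task 3=18) = 18; EF_Task 5 = 18+6 = 24
ES_Task 6 = 18; EF_Task 6 = 18+12 = 30
ES_Task 7 = max(EF_Task 2=5, EF_Task 4=19, EF_Task 5=24, EF_Task 6=30) = 30; EF_Task 7 = 30+5 = 35
Expected project duration μ = 35 hours. Critical path: Task 1 → Task 3 → Task 6 → Task 7.

Backward pass:
LF_Task 7 = 35; LS_Task 7 = 35−5 = 30
LF_Task 6 = LS_Task 7 = 30; LS_Task 6 = 30−12 = 18
LF_Task 5 = LS_Task 7 = 30; LS_Task 5 = 30−6 = 24
LF_Task 4 = LS_Task 7 = 30; LS_Task 4 = 30−14 = 16
LF_Task 3 = min(LS_Task 5=24, LS_Task 6=18) = 18; LS_Task 3 = 18−7 = 11
LF_Task 2 = min(LS_Task 3=11, LS_Task 4=16, LS_Task 7=30) = 11; LS_Task 2 = 11−5 = 6
LF_Task 1 = min(LS_Task 3=11, LS_Task 5=24) = 11; LS_Task 1 = 11−11 = 0
Slack_Task 5 = LS_Task 5 − ES_Task 5 = 24 − 18 = 6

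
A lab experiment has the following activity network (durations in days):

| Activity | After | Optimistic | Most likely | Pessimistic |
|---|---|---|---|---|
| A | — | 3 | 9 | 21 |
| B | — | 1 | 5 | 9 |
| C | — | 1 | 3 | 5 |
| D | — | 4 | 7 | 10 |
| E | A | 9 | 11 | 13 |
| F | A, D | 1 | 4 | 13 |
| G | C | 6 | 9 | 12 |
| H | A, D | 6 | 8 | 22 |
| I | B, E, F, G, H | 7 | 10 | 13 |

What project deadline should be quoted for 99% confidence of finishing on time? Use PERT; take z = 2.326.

38.5 days

te_A = (3 + 4·9 + 21)/6 = 60/6 = 10; σ²_A = ((21−3)/6)² = 9.000
te_B = (1 + 4·5 + 9)/6 = 30/6 = 5; σ²_B = ((9−1)/6)² = 1.778
te_C = (1 + 4·3 + 5)/6 = 18/6 = 3; σ²_C = ((5−1)/6)² = 0.444
te_D = (4 + 4·7 + 10)/6 = 42/6 = 7; σ²_D = ((10−4)/6)² = 1.000
te_E = (9 + 4·11 + 13)/6 = 66/6 = 11; σ²_E = ((13−9)/6)² = 0.444
te_F = (1 + 4·4 + 13)/6 = 30/6 = 5; σ²_F = ((13−1)/6)² = 4.000
te_G = (6 + 4·9 + 12)/6 = 54/6 = 9; σ²_G = ((12−6)/6)² = 1.000
te_H = (6 + 4·8 + 22)/6 = 60/6 = 10; σ²_H = ((22−6)/6)² = 7.111
te_I = (7 + 4·10 + 13)/6 = 60/6 = 10; σ²_I = ((13−7)/6)² = 1.000

Forward pass:
ES_A = 0; EF_A = 10
ES_B = 0; EF_B = 5
ES_C = 0; EF_C = 3
ES_D = 0; EF_D = 7
ES_E = 10; EF_E = 10+11 = 21
ES_F = max(EF_A=10, EF_D=7) = 10; EF_F = 10+5 = 15
ES_G = 3; EF_G = 3+9 = 12
ES_H = max(EF_A=10, EF_D=7) = 10; EF_H = 10+10 = 20
ES_I = max(EF_B=5, EF_E=21, EF_F=15, EF_G=12, EF_H=20) = 21; EF_I = 21+10 = 31
Expected project duration μ = 31 days. Critical path: A → E → I.

Variance along critical path = 9.000 + 0.444 + 1.000 = 10.444; σ = 3.232 days.
D = μ + z·σ = 31 + 2.326·3.232 = 38.5 days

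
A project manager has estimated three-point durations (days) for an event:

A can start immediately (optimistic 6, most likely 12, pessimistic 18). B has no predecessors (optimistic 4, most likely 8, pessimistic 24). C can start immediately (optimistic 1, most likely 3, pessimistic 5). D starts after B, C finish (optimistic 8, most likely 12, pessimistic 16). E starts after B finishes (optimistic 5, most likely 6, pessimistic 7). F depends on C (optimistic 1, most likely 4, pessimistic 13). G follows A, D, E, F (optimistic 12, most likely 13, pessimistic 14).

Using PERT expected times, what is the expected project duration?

te_A = (6 + 4·12 + 18)/6 = 72/6 = 12
te_B = (4 + 4·8 + 24)/6 = 60/6 = 10
te_C = (1 + 4·3 + 5)/6 = 18/6 = 3
te_D = (8 + 4·12 + 16)/6 = 72/6 = 12
te_E = (5 + 4·6 + 7)/6 = 36/6 = 6
te_F = (1 + 4·4 + 13)/6 = 30/6 = 5
te_G = (12 + 4·13 + 14)/6 = 78/6 = 13

Forward pass:
ES_A = 0; EF_A = 12
ES_B = 0; EF_B = 10
ES_C = 0; EF_C = 3
ES_D = max(EF_B=10, EF_C=3) = 10; EF_D = 10+12 = 22
ES_E = 10; EF_E = 10+6 = 16
ES_F = 3; EF_F = 3+5 = 8
ES_G = max(EF_A=12, EF_D=22, EF_E=16, EF_F=8) = 22; EF_G = 22+13 = 35
Expected project duration μ = 35 days. Critical path: B → D → G.

35 days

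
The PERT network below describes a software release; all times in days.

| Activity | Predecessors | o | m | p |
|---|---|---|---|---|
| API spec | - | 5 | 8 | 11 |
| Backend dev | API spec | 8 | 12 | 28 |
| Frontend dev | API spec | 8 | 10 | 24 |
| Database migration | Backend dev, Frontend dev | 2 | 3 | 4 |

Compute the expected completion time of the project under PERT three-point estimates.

te_API spec = (5 + 4·8 + 11)/6 = 48/6 = 8
te_Backend dev = (8 + 4·12 + 28)/6 = 84/6 = 14
te_Frontend dev = (8 + 4·10 + 24)/6 = 72/6 = 12
te_Database migration = (2 + 4·3 + 4)/6 = 18/6 = 3

Forward pass:
ES_API spec = 0; EF_API spec = 8
ES_Backend dev = 8; EF_Backend dev = 8+14 = 22
ES_Frontend dev = 8; EF_Frontend dev = 8+12 = 20
ES_Database migration = max(EF_Backend dev=22, EF_Frontend dev=20) = 22; EF_Database migration = 22+3 = 25
Expected project duration μ = 25 days. Critical path: API spec → Backend dev → Database migration.

25 days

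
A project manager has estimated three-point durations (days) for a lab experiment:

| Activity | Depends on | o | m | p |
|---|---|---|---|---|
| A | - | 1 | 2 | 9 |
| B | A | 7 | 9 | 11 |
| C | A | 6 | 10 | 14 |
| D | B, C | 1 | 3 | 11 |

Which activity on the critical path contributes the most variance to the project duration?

D

te_A = (1 + 4·2 + 9)/6 = 18/6 = 3; σ²_A = ((9−1)/6)² = 1.778
te_B = (7 + 4·9 + 11)/6 = 54/6 = 9; σ²_B = ((11−7)/6)² = 0.444
te_C = (6 + 4·10 + 14)/6 = 60/6 = 10; σ²_C = ((14−6)/6)² = 1.778
te_D = (1 + 4·3 + 11)/6 = 24/6 = 4; σ²_D = ((11−1)/6)² = 2.778

Forward pass:
ES_A = 0; EF_A = 3
ES_B = 3; EF_B = 3+9 = 12
ES_C = 3; EF_C = 3+10 = 13
ES_D = max(EF_B=12, EF_C=13) = 13; EF_D = 13+4 = 17
Expected project duration μ = 17 days. Critical path: A → C → D.

Variances on critical path: σ²_A=1.778, σ²_C=1.778, σ²_D=2.778.
Largest is σ²_D = 2.778.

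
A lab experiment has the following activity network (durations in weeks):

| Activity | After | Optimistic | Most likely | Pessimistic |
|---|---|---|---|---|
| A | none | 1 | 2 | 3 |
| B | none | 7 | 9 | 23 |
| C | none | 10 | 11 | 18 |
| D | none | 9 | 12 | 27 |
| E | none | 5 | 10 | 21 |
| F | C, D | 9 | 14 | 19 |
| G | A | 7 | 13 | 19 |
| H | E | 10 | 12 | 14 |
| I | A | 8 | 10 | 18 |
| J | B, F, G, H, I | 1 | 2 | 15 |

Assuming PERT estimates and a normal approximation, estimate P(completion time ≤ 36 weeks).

te_A = (1 + 4·2 + 3)/6 = 12/6 = 2; σ²_A = ((3−1)/6)² = 0.111
te_B = (7 + 4·9 + 23)/6 = 66/6 = 11; σ²_B = ((23−7)/6)² = 7.111
te_C = (10 + 4·11 + 18)/6 = 72/6 = 12; σ²_C = ((18−10)/6)² = 1.778
te_D = (9 + 4·12 + 27)/6 = 84/6 = 14; σ²_D = ((27−9)/6)² = 9.000
te_E = (5 + 4·10 + 21)/6 = 66/6 = 11; σ²_E = ((21−5)/6)² = 7.111
te_F = (9 + 4·14 + 19)/6 = 84/6 = 14; σ²_F = ((19−9)/6)² = 2.778
te_G = (7 + 4·13 + 19)/6 = 78/6 = 13; σ²_G = ((19−7)/6)² = 4.000
te_H = (10 + 4·12 + 14)/6 = 72/6 = 12; σ²_H = ((14−10)/6)² = 0.444
te_I = (8 + 4·10 + 18)/6 = 66/6 = 11; σ²_I = ((18−8)/6)² = 2.778
te_J = (1 + 4·2 + 15)/6 = 24/6 = 4; σ²_J = ((15−1)/6)² = 5.444

Forward pass:
ES_A = 0; EF_A = 2
ES_B = 0; EF_B = 11
ES_C = 0; EF_C = 12
ES_D = 0; EF_D = 14
ES_E = 0; EF_E = 11
ES_F = max(EF_C=12, EF_D=14) = 14; EF_F = 14+14 = 28
ES_G = 2; EF_G = 2+13 = 15
ES_H = 11; EF_H = 11+12 = 23
ES_I = 2; EF_I = 2+11 = 13
ES_J = max(EF_B=11, EF_F=28, EF_G=15, EF_H=23, EF_I=13) = 28; EF_J = 28+4 = 32
Expected project duration μ = 32 weeks. Critical path: D → F → J.

Variance along critical path = 9.000 + 2.778 + 5.444 = 17.222; σ = √17.222 = 4.150 weeks.
Z = (36 − 32) / 4.150 = 0.964
P(T ≤ 36) = Φ(0.964) ≈ 0.832

0.832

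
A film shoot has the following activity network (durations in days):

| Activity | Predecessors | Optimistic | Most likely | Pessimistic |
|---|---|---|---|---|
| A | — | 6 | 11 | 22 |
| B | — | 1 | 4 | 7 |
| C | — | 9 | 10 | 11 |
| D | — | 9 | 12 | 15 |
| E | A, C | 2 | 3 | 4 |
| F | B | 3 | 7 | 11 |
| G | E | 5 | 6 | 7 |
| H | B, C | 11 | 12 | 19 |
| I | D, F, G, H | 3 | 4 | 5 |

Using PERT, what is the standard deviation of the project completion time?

1.41 days

te_A = (6 + 4·11 + 22)/6 = 72/6 = 12; σ²_A = ((22−6)/6)² = 7.111
te_B = (1 + 4·4 + 7)/6 = 24/6 = 4; σ²_B = ((7−1)/6)² = 1.000
te_C = (9 + 4·10 + 11)/6 = 60/6 = 10; σ²_C = ((11−9)/6)² = 0.111
te_D = (9 + 4·12 + 15)/6 = 72/6 = 12; σ²_D = ((15−9)/6)² = 1.000
te_E = (2 + 4·3 + 4)/6 = 18/6 = 3; σ²_E = ((4−2)/6)² = 0.111
te_F = (3 + 4·7 + 11)/6 = 42/6 = 7; σ²_F = ((11−3)/6)² = 1.778
te_G = (5 + 4·6 + 7)/6 = 36/6 = 6; σ²_G = ((7−5)/6)² = 0.111
te_H = (11 + 4·12 + 19)/6 = 78/6 = 13; σ²_H = ((19−11)/6)² = 1.778
te_I = (3 + 4·4 + 5)/6 = 24/6 = 4; σ²_I = ((5−3)/6)² = 0.111

Forward pass:
ES_A = 0; EF_A = 12
ES_B = 0; EF_B = 4
ES_C = 0; EF_C = 10
ES_D = 0; EF_D = 12
ES_E = max(EF_A=12, EF_C=10) = 12; EF_E = 12+3 = 15
ES_F = 4; EF_F = 4+7 = 11
ES_G = 15; EF_G = 15+6 = 21
ES_H = max(EF_B=4, EF_C=10) = 10; EF_H = 10+13 = 23
ES_I = max(EF_D=12, EF_F=11, EF_G=21, EF_H=23) = 23; EF_I = 23+4 = 27
Expected project duration μ = 27 days. Critical path: C → H → I.

Variance along critical path = 0.111 + 1.778 + 0.111 = 2.000
σ = √2.000 = 1.414 days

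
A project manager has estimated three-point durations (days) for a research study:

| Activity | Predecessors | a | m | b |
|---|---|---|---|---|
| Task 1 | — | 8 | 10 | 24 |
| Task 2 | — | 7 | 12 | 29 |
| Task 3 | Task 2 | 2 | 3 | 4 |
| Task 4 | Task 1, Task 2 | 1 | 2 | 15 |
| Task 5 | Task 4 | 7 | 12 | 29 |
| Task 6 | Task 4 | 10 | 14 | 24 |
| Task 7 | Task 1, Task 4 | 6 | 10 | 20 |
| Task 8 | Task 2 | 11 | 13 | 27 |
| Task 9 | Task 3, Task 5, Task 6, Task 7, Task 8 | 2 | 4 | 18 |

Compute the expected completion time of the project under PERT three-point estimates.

te_Task 1 = (8 + 4·10 + 24)/6 = 72/6 = 12
te_Task 2 = (7 + 4·12 + 29)/6 = 84/6 = 14
te_Task 3 = (2 + 4·3 + 4)/6 = 18/6 = 3
te_Task 4 = (1 + 4·2 + 15)/6 = 24/6 = 4
te_Task 5 = (7 + 4·12 + 29)/6 = 84/6 = 14
te_Task 6 = (10 + 4·14 + 24)/6 = 90/6 = 15
te_Task 7 = (6 + 4·10 + 20)/6 = 66/6 = 11
te_Task 8 = (11 + 4·13 + 27)/6 = 90/6 = 15
te_Task 9 = (2 + 4·4 + 18)/6 = 36/6 = 6

Forward pass:
ES_Task 1 = 0; EF_Task 1 = 12
ES_Task 2 = 0; EF_Task 2 = 14
ES_Task 3 = 14; EF_Task 3 = 14+3 = 17
ES_Task 4 = max(EF_Task 1=12, EF_Task 2=14) = 14; EF_Task 4 = 14+4 = 18
ES_Task 5 = 18; EF_Task 5 = 18+14 = 32
ES_Task 6 = 18; EF_Task 6 = 18+15 = 33
ES_Task 7 = max(EF_Task 1=12, EF_Task 4=18) = 18; EF_Task 7 = 18+11 = 29
ES_Task 8 = 14; EF_Task 8 = 14+15 = 29
ES_Task 9 = max(EF_Task 3=17, EF_Task 5=32, EF_Task 6=33, EF_Task 7=29, EF_Task 8=29) = 33; EF_Task 9 = 33+6 = 39
Expected project duration μ = 39 days. Critical path: Task 2 → Task 4 → Task 6 → Task 9.

39 days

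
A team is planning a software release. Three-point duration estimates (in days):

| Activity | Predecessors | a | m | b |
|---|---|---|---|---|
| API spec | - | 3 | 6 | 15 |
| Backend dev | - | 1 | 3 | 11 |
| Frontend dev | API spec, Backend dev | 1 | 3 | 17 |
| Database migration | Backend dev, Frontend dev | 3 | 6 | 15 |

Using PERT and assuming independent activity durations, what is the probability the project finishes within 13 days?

0.061

te_API spec = (3 + 4·6 + 15)/6 = 42/6 = 7; σ²_API spec = ((15−3)/6)² = 4.000
te_Backend dev = (1 + 4·3 + 11)/6 = 24/6 = 4; σ²_Backend dev = ((11−1)/6)² = 2.778
te_Frontend dev = (1 + 4·3 + 17)/6 = 30/6 = 5; σ²_Frontend dev = ((17−1)/6)² = 7.111
te_Database migration = (3 + 4·6 + 15)/6 = 42/6 = 7; σ²_Database migration = ((15−3)/6)² = 4.000

Forward pass:
ES_API spec = 0; EF_API spec = 7
ES_Backend dev = 0; EF_Backend dev = 4
ES_Frontend dev = max(EF_API spec=7, EF_Backend dev=4) = 7; EF_Frontend dev = 7+5 = 12
ES_Database migration = max(EF_Backend dev=4, EF_Frontend dev=12) = 12; EF_Database migration = 12+7 = 19
Expected project duration μ = 19 days. Critical path: API spec → Frontend dev → Database migration.

Variance along critical path = 4.000 + 7.111 + 4.000 = 15.111; σ = √15.111 = 3.887 days.
Z = (13 − 19) / 3.887 = -1.543
P(T ≤ 13) = Φ(-1.543) ≈ 0.061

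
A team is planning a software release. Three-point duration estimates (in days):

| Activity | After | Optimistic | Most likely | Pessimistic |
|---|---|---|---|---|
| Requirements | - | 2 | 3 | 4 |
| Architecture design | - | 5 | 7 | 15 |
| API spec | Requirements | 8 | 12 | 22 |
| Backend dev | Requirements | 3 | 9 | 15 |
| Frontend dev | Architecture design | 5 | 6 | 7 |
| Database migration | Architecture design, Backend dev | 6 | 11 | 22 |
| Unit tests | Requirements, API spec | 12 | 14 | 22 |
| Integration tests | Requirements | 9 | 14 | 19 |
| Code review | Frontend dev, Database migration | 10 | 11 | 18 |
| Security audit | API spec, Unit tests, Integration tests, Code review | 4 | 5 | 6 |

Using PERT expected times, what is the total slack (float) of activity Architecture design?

te_Requirements = (2 + 4·3 + 4)/6 = 18/6 = 3
te_Architecture design = (5 + 4·7 + 15)/6 = 48/6 = 8
te_API spec = (8 + 4·12 + 22)/6 = 78/6 = 13
te_Backend dev = (3 + 4·9 + 15)/6 = 54/6 = 9
te_Frontend dev = (5 + 4·6 + 7)/6 = 36/6 = 6
te_Database migration = (6 + 4·11 + 22)/6 = 72/6 = 12
te_Unit tests = (12 + 4·14 + 22)/6 = 90/6 = 15
te_Integration tests = (9 + 4·14 + 19)/6 = 84/6 = 14
te_Code review = (10 + 4·11 + 18)/6 = 72/6 = 12
te_Security audit = (4 + 4·5 + 6)/6 = 30/6 = 5

Forward pass:
ES_Requirements = 0; EF_Requirements = 3
ES_Architecture design = 0; EF_Architecture design = 8
ES_API spec = 3; EF_API spec = 3+13 = 16
ES_Backend dev = 3; EF_Backend dev = 3+9 = 12
ES_Frontend dev = 8; EF_Frontend dev = 8+6 = 14
ES_Database migration = max(EF_Architecture design=8, EF_Backend dev=12) = 12; EF_Database migration = 12+12 = 24
ES_Unit tests = max(EF_Requirements=3, EF_API spec=16) = 16; EF_Unit tests = 16+15 = 31
ES_Integration tests = 3; EF_Integration tests = 3+14 = 17
ES_Code review = max(EF_Frontend dev=14, EF_Database migration=24) = 24; EF_Code review = 24+12 = 36
ES_Security audit = max(EF_API spec=16, EF_Unit tests=31, EF_Integration tests=17, EF_Code review=36) = 36; EF_Security audit = 36+5 = 41
Expected project duration μ = 41 days. Critical path: Requirements → Backend dev → Database migration → Code review → Security audit.

Backward pass:
LF_Security audit = 41; LS_Security audit = 41−5 = 36
LF_Code review = LS_Security audit = 36; LS_Code review = 36−12 = 24
LF_Integration tests = LS_Security audit = 36; LS_Integration tests = 36−14 = 22
LF_Unit tests = LS_Security audit = 36; LS_Unit tests = 36−15 = 21
LF_Database migration = LS_Code review = 24; LS_Database migration = 24−12 = 12
LF_Frontend dev = LS_Code review = 24; LS_Frontend dev = 24−6 = 18
LF_Backend dev = LS_Database migration = 12; LS_Backend dev = 12−9 = 3
LF_API spec = min(LS_Unit tests=21, LS_Security audit=36) = 21; LS_API spec = 21−13 = 8
LF_Architecture design = min(LS_Frontend dev=18, LS_Database migration=12) = 12; LS_Architecture design = 12−8 = 4
LF_Requirements = min(LS_API spec=8, LS_Backend dev=3, LS_Unit tests=21, LS_Integration tests=22) = 3; LS_Requirements = 3−3 = 0
Slack_Architecture design = LS_Architecture design − ES_Architecture design = 4 − 0 = 4

4 days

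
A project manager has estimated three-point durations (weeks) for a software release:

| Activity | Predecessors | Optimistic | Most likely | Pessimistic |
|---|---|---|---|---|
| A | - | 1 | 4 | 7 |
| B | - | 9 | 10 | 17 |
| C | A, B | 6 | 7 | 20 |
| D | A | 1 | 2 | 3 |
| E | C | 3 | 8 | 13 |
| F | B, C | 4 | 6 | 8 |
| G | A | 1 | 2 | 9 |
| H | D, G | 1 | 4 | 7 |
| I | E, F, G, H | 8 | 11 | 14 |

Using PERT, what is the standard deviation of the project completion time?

3.32 weeks

te_A = (1 + 4·4 + 7)/6 = 24/6 = 4; σ²_A = ((7−1)/6)² = 1.000
te_B = (9 + 4·10 + 17)/6 = 66/6 = 11; σ²_B = ((17−9)/6)² = 1.778
te_C = (6 + 4·7 + 20)/6 = 54/6 = 9; σ²_C = ((20−6)/6)² = 5.444
te_D = (1 + 4·2 + 3)/6 = 12/6 = 2; σ²_D = ((3−1)/6)² = 0.111
te_E = (3 + 4·8 + 13)/6 = 48/6 = 8; σ²_E = ((13−3)/6)² = 2.778
te_F = (4 + 4·6 + 8)/6 = 36/6 = 6; σ²_F = ((8−4)/6)² = 0.444
te_G = (1 + 4·2 + 9)/6 = 18/6 = 3; σ²_G = ((9−1)/6)² = 1.778
te_H = (1 + 4·4 + 7)/6 = 24/6 = 4; σ²_H = ((7−1)/6)² = 1.000
te_I = (8 + 4·11 + 14)/6 = 66/6 = 11; σ²_I = ((14−8)/6)² = 1.000

Forward pass:
ES_A = 0; EF_A = 4
ES_B = 0; EF_B = 11
ES_C = max(EF_A=4, EF_B=11) = 11; EF_C = 11+9 = 20
ES_D = 4; EF_D = 4+2 = 6
ES_E = 20; EF_E = 20+8 = 28
ES_F = max(EF_B=11, EF_C=20) = 20; EF_F = 20+6 = 26
ES_G = 4; EF_G = 4+3 = 7
ES_H = max(EF_D=6, EF_G=7) = 7; EF_H = 7+4 = 11
ES_I = max(EF_E=28, EF_F=26, EF_G=7, EF_H=11) = 28; EF_I = 28+11 = 39
Expected project duration μ = 39 weeks. Critical path: B → C → E → I.

Variance along critical path = 1.778 + 5.444 + 2.778 + 1.000 = 11.000
σ = √11.000 = 3.317 weeks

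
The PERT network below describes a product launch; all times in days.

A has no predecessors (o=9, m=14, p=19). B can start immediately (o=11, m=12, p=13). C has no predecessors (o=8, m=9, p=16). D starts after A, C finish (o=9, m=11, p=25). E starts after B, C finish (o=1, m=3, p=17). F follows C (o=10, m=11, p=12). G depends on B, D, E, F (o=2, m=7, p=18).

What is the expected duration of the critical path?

35 days

te_A = (9 + 4·14 + 19)/6 = 84/6 = 14
te_B = (11 + 4·12 + 13)/6 = 72/6 = 12
te_C = (8 + 4·9 + 16)/6 = 60/6 = 10
te_D = (9 + 4·11 + 25)/6 = 78/6 = 13
te_E = (1 + 4·3 + 17)/6 = 30/6 = 5
te_F = (10 + 4·11 + 12)/6 = 66/6 = 11
te_G = (2 + 4·7 + 18)/6 = 48/6 = 8

Forward pass:
ES_A = 0; EF_A = 14
ES_B = 0; EF_B = 12
ES_C = 0; EF_C = 10
ES_D = max(EF_A=14, EF_C=10) = 14; EF_D = 14+13 = 27
ES_E = max(EF_B=12, EF_C=10) = 12; EF_E = 12+5 = 17
ES_F = 10; EF_F = 10+11 = 21
ES_G = max(EF_B=12, EF_D=27, EF_E=17, EF_F=21) = 27; EF_G = 27+8 = 35
Expected project duration μ = 35 days. Critical path: A → D → G.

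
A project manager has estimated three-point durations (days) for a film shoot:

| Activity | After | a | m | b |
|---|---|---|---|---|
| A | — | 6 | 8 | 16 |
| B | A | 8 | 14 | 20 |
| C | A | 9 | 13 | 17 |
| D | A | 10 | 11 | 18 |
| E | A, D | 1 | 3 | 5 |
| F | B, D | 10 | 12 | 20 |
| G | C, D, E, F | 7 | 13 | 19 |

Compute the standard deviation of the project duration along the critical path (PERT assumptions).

3.68 days

te_A = (6 + 4·8 + 16)/6 = 54/6 = 9; σ²_A = ((16−6)/6)² = 2.778
te_B = (8 + 4·14 + 20)/6 = 84/6 = 14; σ²_B = ((20−8)/6)² = 4.000
te_C = (9 + 4·13 + 17)/6 = 78/6 = 13; σ²_C = ((17−9)/6)² = 1.778
te_D = (10 + 4·11 + 18)/6 = 72/6 = 12; σ²_D = ((18−10)/6)² = 1.778
te_E = (1 + 4·3 + 5)/6 = 18/6 = 3; σ²_E = ((5−1)/6)² = 0.444
te_F = (10 + 4·12 + 20)/6 = 78/6 = 13; σ²_F = ((20−10)/6)² = 2.778
te_G = (7 + 4·13 + 19)/6 = 78/6 = 13; σ²_G = ((19−7)/6)² = 4.000

Forward pass:
ES_A = 0; EF_A = 9
ES_B = 9; EF_B = 9+14 = 23
ES_C = 9; EF_C = 9+13 = 22
ES_D = 9; EF_D = 9+12 = 21
ES_E = max(EF_A=9, EF_D=21) = 21; EF_E = 21+3 = 24
ES_F = max(EF_B=23, EF_D=21) = 23; EF_F = 23+13 = 36
ES_G = max(EF_C=22, EF_D=21, EF_E=24, EF_F=36) = 36; EF_G = 36+13 = 49
Expected project duration μ = 49 days. Critical path: A → B → F → G.

Variance along critical path = 2.778 + 4.000 + 2.778 + 4.000 = 13.556
σ = √13.556 = 3.682 days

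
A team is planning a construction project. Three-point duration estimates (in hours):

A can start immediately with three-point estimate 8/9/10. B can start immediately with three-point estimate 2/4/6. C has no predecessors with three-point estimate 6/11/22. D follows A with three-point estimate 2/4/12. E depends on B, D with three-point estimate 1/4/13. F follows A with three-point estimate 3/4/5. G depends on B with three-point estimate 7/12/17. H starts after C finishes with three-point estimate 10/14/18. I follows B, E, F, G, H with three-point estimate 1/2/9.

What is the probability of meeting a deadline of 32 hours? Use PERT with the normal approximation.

te_A = (8 + 4·9 + 10)/6 = 54/6 = 9; σ²_A = ((10−8)/6)² = 0.111
te_B = (2 + 4·4 + 6)/6 = 24/6 = 4; σ²_B = ((6−2)/6)² = 0.444
te_C = (6 + 4·11 + 22)/6 = 72/6 = 12; σ²_C = ((22−6)/6)² = 7.111
te_D = (2 + 4·4 + 12)/6 = 30/6 = 5; σ²_D = ((12−2)/6)² = 2.778
te_E = (1 + 4·4 + 13)/6 = 30/6 = 5; σ²_E = ((13−1)/6)² = 4.000
te_F = (3 + 4·4 + 5)/6 = 24/6 = 4; σ²_F = ((5−3)/6)² = 0.111
te_G = (7 + 4·12 + 17)/6 = 72/6 = 12; σ²_G = ((17−7)/6)² = 2.778
te_H = (10 + 4·14 + 18)/6 = 84/6 = 14; σ²_H = ((18−10)/6)² = 1.778
te_I = (1 + 4·2 + 9)/6 = 18/6 = 3; σ²_I = ((9−1)/6)² = 1.778

Forward pass:
ES_A = 0; EF_A = 9
ES_B = 0; EF_B = 4
ES_C = 0; EF_C = 12
ES_D = 9; EF_D = 9+5 = 14
ES_E = max(EF_B=4, EF_D=14) = 14; EF_E = 14+5 = 19
ES_F = 9; EF_F = 9+4 = 13
ES_G = 4; EF_G = 4+12 = 16
ES_H = 12; EF_H = 12+14 = 26
ES_I = max(EF_B=4, EF_E=19, EF_F=13, EF_G=16, EF_H=26) = 26; EF_I = 26+3 = 29
Expected project duration μ = 29 hours. Critical path: C → H → I.

Variance along critical path = 7.111 + 1.778 + 1.778 = 10.667; σ = √10.667 = 3.266 hours.
Z = (32 − 29) / 3.266 = 0.919
P(T ≤ 32) = Φ(0.919) ≈ 0.821

0.821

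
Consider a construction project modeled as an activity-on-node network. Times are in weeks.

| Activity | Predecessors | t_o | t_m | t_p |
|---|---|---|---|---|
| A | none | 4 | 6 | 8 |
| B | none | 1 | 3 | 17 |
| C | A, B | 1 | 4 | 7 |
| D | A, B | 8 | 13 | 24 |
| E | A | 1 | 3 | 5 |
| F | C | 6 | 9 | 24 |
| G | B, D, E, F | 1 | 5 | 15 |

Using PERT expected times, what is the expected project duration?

27 weeks

te_A = (4 + 4·6 + 8)/6 = 36/6 = 6
te_B = (1 + 4·3 + 17)/6 = 30/6 = 5
te_C = (1 + 4·4 + 7)/6 = 24/6 = 4
te_D = (8 + 4·13 + 24)/6 = 84/6 = 14
te_E = (1 + 4·3 + 5)/6 = 18/6 = 3
te_F = (6 + 4·9 + 24)/6 = 66/6 = 11
te_G = (1 + 4·5 + 15)/6 = 36/6 = 6

Forward pass:
ES_A = 0; EF_A = 6
ES_B = 0; EF_B = 5
ES_C = max(EF_A=6, EF_B=5) = 6; EF_C = 6+4 = 10
ES_D = max(EF_A=6, EF_B=5) = 6; EF_D = 6+14 = 20
ES_E = 6; EF_E = 6+3 = 9
ES_F = 10; EF_F = 10+11 = 21
ES_G = max(EF_B=5, EF_D=20, EF_E=9, EF_F=21) = 21; EF_G = 21+6 = 27
Expected project duration μ = 27 weeks. Critical path: A → C → F → G.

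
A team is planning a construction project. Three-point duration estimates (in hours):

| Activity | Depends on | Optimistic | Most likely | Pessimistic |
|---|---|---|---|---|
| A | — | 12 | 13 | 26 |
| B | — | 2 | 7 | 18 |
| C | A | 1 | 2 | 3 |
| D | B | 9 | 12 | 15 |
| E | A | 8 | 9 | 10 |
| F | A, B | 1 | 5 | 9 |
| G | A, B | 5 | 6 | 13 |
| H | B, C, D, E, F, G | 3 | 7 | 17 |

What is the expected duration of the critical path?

32 hours

te_A = (12 + 4·13 + 26)/6 = 90/6 = 15
te_B = (2 + 4·7 + 18)/6 = 48/6 = 8
te_C = (1 + 4·2 + 3)/6 = 12/6 = 2
te_D = (9 + 4·12 + 15)/6 = 72/6 = 12
te_E = (8 + 4·9 + 10)/6 = 54/6 = 9
te_F = (1 + 4·5 + 9)/6 = 30/6 = 5
te_G = (5 + 4·6 + 13)/6 = 42/6 = 7
te_H = (3 + 4·7 + 17)/6 = 48/6 = 8

Forward pass:
ES_A = 0; EF_A = 15
ES_B = 0; EF_B = 8
ES_C = 15; EF_C = 15+2 = 17
ES_D = 8; EF_D = 8+12 = 20
ES_E = 15; EF_E = 15+9 = 24
ES_F = max(EF_A=15, EF_B=8) = 15; EF_F = 15+5 = 20
ES_G = max(EF_A=15, EF_B=8) = 15; EF_G = 15+7 = 22
ES_H = max(EF_B=8, EF_C=17, EF_D=20, EF_E=24, EF_F=20, EF_G=22) = 24; EF_H = 24+8 = 32
Expected project duration μ = 32 hours. Critical path: A → E → H.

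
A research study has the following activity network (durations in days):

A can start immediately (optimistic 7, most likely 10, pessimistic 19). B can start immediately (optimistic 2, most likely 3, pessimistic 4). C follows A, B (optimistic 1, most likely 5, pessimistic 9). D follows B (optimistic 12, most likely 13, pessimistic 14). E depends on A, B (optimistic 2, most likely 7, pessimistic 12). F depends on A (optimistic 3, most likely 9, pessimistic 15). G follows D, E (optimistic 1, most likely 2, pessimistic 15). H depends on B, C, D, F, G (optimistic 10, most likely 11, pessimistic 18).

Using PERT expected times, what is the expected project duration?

te_A = (7 + 4·10 + 19)/6 = 66/6 = 11
te_B = (2 + 4·3 + 4)/6 = 18/6 = 3
te_C = (1 + 4·5 + 9)/6 = 30/6 = 5
te_D = (12 + 4·13 + 14)/6 = 78/6 = 13
te_E = (2 + 4·7 + 12)/6 = 42/6 = 7
te_F = (3 + 4·9 + 15)/6 = 54/6 = 9
te_G = (1 + 4·2 + 15)/6 = 24/6 = 4
te_H = (10 + 4·11 + 18)/6 = 72/6 = 12

Forward pass:
ES_A = 0; EF_A = 11
ES_B = 0; EF_B = 3
ES_C = max(EF_A=11, EF_B=3) = 11; EF_C = 11+5 = 16
ES_D = 3; EF_D = 3+13 = 16
ES_E = max(EF_A=11, EF_B=3) = 11; EF_E = 11+7 = 18
ES_F = 11; EF_F = 11+9 = 20
ES_G = max(EF_D=16, EF_E=18) = 18; EF_G = 18+4 = 22
ES_H = max(EF_B=3, EF_C=16, EF_D=16, EF_F=20, EF_G=22) = 22; EF_H = 22+12 = 34
Expected project duration μ = 34 days. Critical path: A → E → G → H.

34 days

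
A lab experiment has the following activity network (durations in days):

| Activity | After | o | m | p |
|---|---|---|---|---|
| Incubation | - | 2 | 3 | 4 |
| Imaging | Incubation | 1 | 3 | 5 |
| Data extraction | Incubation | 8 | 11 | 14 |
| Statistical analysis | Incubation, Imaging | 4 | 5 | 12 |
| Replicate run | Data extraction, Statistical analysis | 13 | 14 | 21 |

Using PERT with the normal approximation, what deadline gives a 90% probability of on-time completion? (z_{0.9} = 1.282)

31.2 days

te_Incubation = (2 + 4·3 + 4)/6 = 18/6 = 3; σ²_Incubation = ((4−2)/6)² = 0.111
te_Imaging = (1 + 4·3 + 5)/6 = 18/6 = 3; σ²_Imaging = ((5−1)/6)² = 0.444
te_Data extraction = (8 + 4·11 + 14)/6 = 66/6 = 11; σ²_Data extraction = ((14−8)/6)² = 1.000
te_Statistical analysis = (4 + 4·5 + 12)/6 = 36/6 = 6; σ²_Statistical analysis = ((12−4)/6)² = 1.778
te_Replicate run = (13 + 4·14 + 21)/6 = 90/6 = 15; σ²_Replicate run = ((21−13)/6)² = 1.778

Forward pass:
ES_Incubation = 0; EF_Incubation = 3
ES_Imaging = 3; EF_Imaging = 3+3 = 6
ES_Data extraction = 3; EF_Data extraction = 3+11 = 14
ES_Statistical analysis = max(EF_Incubation=3, EF_Imaging=6) = 6; EF_Statistical analysis = 6+6 = 12
ES_Replicate run = max(EF_Data extraction=14, EF_Statistical analysis=12) = 14; EF_Replicate run = 14+15 = 29
Expected project duration μ = 29 days. Critical path: Incubation → Data extraction → Replicate run.

Variance along critical path = 0.111 + 1.000 + 1.778 = 2.889; σ = 1.700 days.
D = μ + z·σ = 29 + 1.282·1.700 = 31.2 days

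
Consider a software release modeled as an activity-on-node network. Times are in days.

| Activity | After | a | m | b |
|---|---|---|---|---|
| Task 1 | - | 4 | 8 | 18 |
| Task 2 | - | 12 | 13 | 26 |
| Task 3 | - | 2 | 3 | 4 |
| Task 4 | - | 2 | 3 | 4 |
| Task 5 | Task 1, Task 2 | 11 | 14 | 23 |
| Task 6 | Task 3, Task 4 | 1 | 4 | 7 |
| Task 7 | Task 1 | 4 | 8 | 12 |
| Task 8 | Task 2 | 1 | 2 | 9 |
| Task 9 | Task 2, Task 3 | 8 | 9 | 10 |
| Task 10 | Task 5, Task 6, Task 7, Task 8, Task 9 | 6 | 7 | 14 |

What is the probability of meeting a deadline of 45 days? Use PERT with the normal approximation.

te_Task 1 = (4 + 4·8 + 18)/6 = 54/6 = 9; σ²_Task 1 = ((18−4)/6)² = 5.444
te_Task 2 = (12 + 4·13 + 26)/6 = 90/6 = 15; σ²_Task 2 = ((26−12)/6)² = 5.444
te_Task 3 = (2 + 4·3 + 4)/6 = 18/6 = 3; σ²_Task 3 = ((4−2)/6)² = 0.111
te_Task 4 = (2 + 4·3 + 4)/6 = 18/6 = 3; σ²_Task 4 = ((4−2)/6)² = 0.111
te_Task 5 = (11 + 4·14 + 23)/6 = 90/6 = 15; σ²_Task 5 = ((23−11)/6)² = 4.000
te_Task 6 = (1 + 4·4 + 7)/6 = 24/6 = 4; σ²_Task 6 = ((7−1)/6)² = 1.000
te_Task 7 = (4 + 4·8 + 12)/6 = 48/6 = 8; σ²_Task 7 = ((12−4)/6)² = 1.778
te_Task 8 = (1 + 4·2 + 9)/6 = 18/6 = 3; σ²_Task 8 = ((9−1)/6)² = 1.778
te_Task 9 = (8 + 4·9 + 10)/6 = 54/6 = 9; σ²_Task 9 = ((10−8)/6)² = 0.111
te_Task 10 = (6 + 4·7 + 14)/6 = 48/6 = 8; σ²_Task 10 = ((14−6)/6)² = 1.778

Forward pass:
ES_Task 1 = 0; EF_Task 1 = 9
ES_Task 2 = 0; EF_Task 2 = 15
ES_Task 3 = 0; EF_Task 3 = 3
ES_Task 4 = 0; EF_Task 4 = 3
ES_Task 5 = max(EF_Task 1=9, EF_Task 2=15) = 15; EF_Task 5 = 15+15 = 30
ES_Task 6 = max(EF_Task 3=3, EF_Task 4=3) = 3; EF_Task 6 = 3+4 = 7
ES_Task 7 = 9; EF_Task 7 = 9+8 = 17
ES_Task 8 = 15; EF_Task 8 = 15+3 = 18
ES_Task 9 = max(EF_Task 2=15, EF_Task 3=3) = 15; EF_Task 9 = 15+9 = 24
ES_Task 10 = max(EF_Task 5=30, EF_Task 6=7, EF_Task 7=17, EF_Task 8=18, EF_Task 9=24) = 30; EF_Task 10 = 30+8 = 38
Expected project duration μ = 38 days. Critical path: Task 2 → Task 5 → Task 10.

Variance along critical path = 5.444 + 4.000 + 1.778 = 11.222; σ = √11.222 = 3.350 days.
Z = (45 − 38) / 3.350 = 2.090
P(T ≤ 45) = Φ(2.090) ≈ 0.982

0.982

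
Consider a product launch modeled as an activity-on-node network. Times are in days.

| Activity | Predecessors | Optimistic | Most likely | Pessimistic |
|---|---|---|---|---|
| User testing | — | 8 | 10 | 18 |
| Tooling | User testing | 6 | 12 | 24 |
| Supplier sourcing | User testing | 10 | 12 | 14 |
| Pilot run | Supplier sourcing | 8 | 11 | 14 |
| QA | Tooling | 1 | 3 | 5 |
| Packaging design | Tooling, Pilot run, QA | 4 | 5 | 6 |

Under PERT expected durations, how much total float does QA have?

te_User testing = (8 + 4·10 + 18)/6 = 66/6 = 11
te_Tooling = (6 + 4·12 + 24)/6 = 78/6 = 13
te_Supplier sourcing = (10 + 4·12 + 14)/6 = 72/6 = 12
te_Pilot run = (8 + 4·11 + 14)/6 = 66/6 = 11
te_QA = (1 + 4·3 + 5)/6 = 18/6 = 3
te_Packaging design = (4 + 4·5 + 6)/6 = 30/6 = 5

Forward pass:
ES_User testing = 0; EF_User testing = 11
ES_Tooling = 11; EF_Tooling = 11+13 = 24
ES_Supplier sourcing = 11; EF_Supplier sourcing = 11+12 = 23
ES_Pilot run = 23; EF_Pilot run = 23+11 = 34
ES_QA = 24; EF_QA = 24+3 = 27
ES_Packaging design = max(EF_Tooling=24, EF_Pilot run=34, EF_QA=27) = 34; EF_Packaging design = 34+5 = 39
Expected project duration μ = 39 days. Critical path: User testing → Supplier sourcing → Pilot run → Packaging design.

Backward pass:
LF_Packaging design = 39; LS_Packaging design = 39−5 = 34
LF_QA = LS_Packaging design = 34; LS_QA = 34−3 = 31
LF_Pilot run = LS_Packaging design = 34; LS_Pilot run = 34−11 = 23
LF_Supplier sourcing = LS_Pilot run = 23; LS_Supplier sourcing = 23−12 = 11
LF_Tooling = min(LS_QA=31, LS_Packaging design=34) = 31; LS_Tooling = 31−13 = 18
LF_User testing = min(LS_Tooling=18, LS_Supplier sourcing=11) = 11; LS_User testing = 11−11 = 0
Slack_QA = LS_QA − ES_QA = 31 − 24 = 7

7 days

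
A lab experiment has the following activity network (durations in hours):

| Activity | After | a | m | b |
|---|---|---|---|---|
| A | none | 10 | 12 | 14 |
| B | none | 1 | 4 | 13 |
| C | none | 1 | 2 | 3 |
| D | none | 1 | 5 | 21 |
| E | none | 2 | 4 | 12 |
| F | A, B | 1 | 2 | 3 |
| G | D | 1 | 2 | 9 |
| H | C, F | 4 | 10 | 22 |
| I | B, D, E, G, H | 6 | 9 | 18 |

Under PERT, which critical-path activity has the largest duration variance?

te_A = (10 + 4·12 + 14)/6 = 72/6 = 12; σ²_A = ((14−10)/6)² = 0.444
te_B = (1 + 4·4 + 13)/6 = 30/6 = 5; σ²_B = ((13−1)/6)² = 4.000
te_C = (1 + 4·2 + 3)/6 = 12/6 = 2; σ²_C = ((3−1)/6)² = 0.111
te_D = (1 + 4·5 + 21)/6 = 42/6 = 7; σ²_D = ((21−1)/6)² = 11.111
te_E = (2 + 4·4 + 12)/6 = 30/6 = 5; σ²_E = ((12−2)/6)² = 2.778
te_F = (1 + 4·2 + 3)/6 = 12/6 = 2; σ²_F = ((3−1)/6)² = 0.111
te_G = (1 + 4·2 + 9)/6 = 18/6 = 3; σ²_G = ((9−1)/6)² = 1.778
te_H = (4 + 4·10 + 22)/6 = 66/6 = 11; σ²_H = ((22−4)/6)² = 9.000
te_I = (6 + 4·9 + 18)/6 = 60/6 = 10; σ²_I = ((18−6)/6)² = 4.000

Forward pass:
ES_A = 0; EF_A = 12
ES_B = 0; EF_B = 5
ES_C = 0; EF_C = 2
ES_D = 0; EF_D = 7
ES_E = 0; EF_E = 5
ES_F = max(EF_A=12, EF_B=5) = 12; EF_F = 12+2 = 14
ES_G = 7; EF_G = 7+3 = 10
ES_H = max(EF_C=2, EF_F=14) = 14; EF_H = 14+11 = 25
ES_I = max(EF_B=5, EF_D=7, EF_E=5, EF_G=10, EF_H=25) = 25; EF_I = 25+10 = 35
Expected project duration μ = 35 hours. Critical path: A → F → H → I.

Variances on critical path: σ²_A=0.444, σ²_F=0.111, σ²_H=9.000, σ²_I=4.000.
Largest is σ²_H = 9.000.

H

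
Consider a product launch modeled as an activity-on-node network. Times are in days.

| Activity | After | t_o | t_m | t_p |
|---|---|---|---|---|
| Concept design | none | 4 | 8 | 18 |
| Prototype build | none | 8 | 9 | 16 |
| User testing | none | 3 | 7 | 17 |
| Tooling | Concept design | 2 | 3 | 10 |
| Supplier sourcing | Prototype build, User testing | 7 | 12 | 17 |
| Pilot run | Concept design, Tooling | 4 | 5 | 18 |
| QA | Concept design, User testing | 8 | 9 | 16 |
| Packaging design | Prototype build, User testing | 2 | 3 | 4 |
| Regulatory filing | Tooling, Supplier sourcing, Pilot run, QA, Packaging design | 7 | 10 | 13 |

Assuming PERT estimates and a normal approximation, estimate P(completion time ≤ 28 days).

te_Concept design = (4 + 4·8 + 18)/6 = 54/6 = 9; σ²_Concept design = ((18−4)/6)² = 5.444
te_Prototype build = (8 + 4·9 + 16)/6 = 60/6 = 10; σ²_Prototype build = ((16−8)/6)² = 1.778
te_User testing = (3 + 4·7 + 17)/6 = 48/6 = 8; σ²_User testing = ((17−3)/6)² = 5.444
te_Tooling = (2 + 4·3 + 10)/6 = 24/6 = 4; σ²_Tooling = ((10−2)/6)² = 1.778
te_Supplier sourcing = (7 + 4·12 + 17)/6 = 72/6 = 12; σ²_Supplier sourcing = ((17−7)/6)² = 2.778
te_Pilot run = (4 + 4·5 + 18)/6 = 42/6 = 7; σ²_Pilot run = ((18−4)/6)² = 5.444
te_QA = (8 + 4·9 + 16)/6 = 60/6 = 10; σ²_QA = ((16−8)/6)² = 1.778
te_Packaging design = (2 + 4·3 + 4)/6 = 18/6 = 3; σ²_Packaging design = ((4−2)/6)² = 0.111
te_Regulatory filing = (7 + 4·10 + 13)/6 = 60/6 = 10; σ²_Regulatory filing = ((13−7)/6)² = 1.000

Forward pass:
ES_Concept design = 0; EF_Concept design = 9
ES_Prototype build = 0; EF_Prototype build = 10
ES_User testing = 0; EF_User testing = 8
ES_Tooling = 9; EF_Tooling = 9+4 = 13
ES_Supplier sourcing = max(EF_Prototype build=10, EF_User testing=8) = 10; EF_Supplier sourcing = 10+12 = 22
ES_Pilot run = max(EF_Concept design=9, EF_Tooling=13) = 13; EF_Pilot run = 13+7 = 20
ES_QA = max(EF_Concept design=9, EF_User testing=8) = 9; EF_QA = 9+10 = 19
ES_Packaging design = max(EF_Prototype build=10, EF_User testing=8) = 10; EF_Packaging design = 10+3 = 13
ES_Regulatory filing = max(EF_Tooling=13, EF_Supplier sourcing=22, EF_Pilot run=20, EF_QA=19, EF_Packaging design=13) = 22; EF_Regulatory filing = 22+10 = 32
Expected project duration μ = 32 days. Critical path: Prototype build → Supplier sourcing → Regulatory filing.

Variance along critical path = 1.778 + 2.778 + 1.000 = 5.556; σ = √5.556 = 2.357 days.
Z = (28 − 32) / 2.357 = -1.697
P(T ≤ 28) = Φ(-1.697) ≈ 0.045

0.045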